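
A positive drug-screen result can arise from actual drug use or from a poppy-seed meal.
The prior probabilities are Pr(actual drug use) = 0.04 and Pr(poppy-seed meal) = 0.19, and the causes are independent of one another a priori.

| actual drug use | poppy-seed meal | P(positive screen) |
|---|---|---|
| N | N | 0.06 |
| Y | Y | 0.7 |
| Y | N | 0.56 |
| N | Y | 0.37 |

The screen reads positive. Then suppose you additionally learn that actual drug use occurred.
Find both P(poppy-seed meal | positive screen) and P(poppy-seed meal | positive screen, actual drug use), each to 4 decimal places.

Weight on poppy-seed meal=true, given the evidence: 0.067488 + 0.005320 = 0.072808
Denominator P(positive screen): 0.06·0.96·0.81 + 0.37·0.96·0.19 + 0.56·0.04·0.81 + 0.7·0.04·0.19 = 0.137608
Posterior = 0.072808 / 0.137608 ≈ 0.5291

Now condition on the additional information:
Sum P(positive screen|·) weighted by the priors over both values of poppy-seed meal:
  P(positive screen | actual drug use) = 0.56×0.81 + 0.7×0.19
        = 0.453600 + 0.133000 = 0.586600
The terms with poppy-seed meal present sum to 0.133000, so
  P(poppy-seed meal | positive screen, actual drug use) = 0.133000 / 0.586600 ≈ 0.2267

P(poppy-seed meal | positive screen) ≈ 0.5291; P(poppy-seed meal | positive screen, actual drug use) ≈ 0.2267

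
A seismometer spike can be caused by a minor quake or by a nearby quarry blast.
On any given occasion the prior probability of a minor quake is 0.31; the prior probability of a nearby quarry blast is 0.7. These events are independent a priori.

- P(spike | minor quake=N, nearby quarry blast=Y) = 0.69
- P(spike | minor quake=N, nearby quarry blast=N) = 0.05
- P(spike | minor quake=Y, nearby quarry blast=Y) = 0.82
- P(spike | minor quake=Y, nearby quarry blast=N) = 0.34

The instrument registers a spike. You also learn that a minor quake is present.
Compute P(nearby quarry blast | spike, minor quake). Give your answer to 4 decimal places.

Sum P(spike|·) weighted by the priors over both values of nearby quarry blast:
  P(spike | minor quake) = 0.34·0.3 + 0.82·0.7
        = 0.102000 + 0.574000 = 0.676000
The terms with nearby quarry blast present sum to 0.574000, so
  P(nearby quarry blast | spike, minor quake) = 0.574000 / 0.676000 ≈ 0.8491

P(nearby quarry blast | spike, minor quake) ≈ 0.8491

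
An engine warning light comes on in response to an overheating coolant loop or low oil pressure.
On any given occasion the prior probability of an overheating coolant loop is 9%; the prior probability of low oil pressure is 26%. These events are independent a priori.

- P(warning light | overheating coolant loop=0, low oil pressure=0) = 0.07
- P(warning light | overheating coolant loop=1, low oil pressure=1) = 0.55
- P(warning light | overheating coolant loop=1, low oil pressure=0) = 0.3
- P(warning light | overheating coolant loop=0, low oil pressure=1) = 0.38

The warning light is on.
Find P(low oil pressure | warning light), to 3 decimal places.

By total probability over the 4 (overheating coolant loop, low oil pressure) configurations:
  P(warning light) = 0.07·0.91·0.74 + 0.38·0.91·0.26 + 0.3·0.09·0.74 + 0.55·0.09·0.26
        = 0.047138 + 0.089908 + 0.019980 + 0.012870 = 0.169896
Keeping only the low oil pressure-present terms gives 0.102778, so
  P(low oil pressure | warning light) = 0.102778 / 0.169896 ≈ 0.605

P(low oil pressure | warning light) ≈ 0.605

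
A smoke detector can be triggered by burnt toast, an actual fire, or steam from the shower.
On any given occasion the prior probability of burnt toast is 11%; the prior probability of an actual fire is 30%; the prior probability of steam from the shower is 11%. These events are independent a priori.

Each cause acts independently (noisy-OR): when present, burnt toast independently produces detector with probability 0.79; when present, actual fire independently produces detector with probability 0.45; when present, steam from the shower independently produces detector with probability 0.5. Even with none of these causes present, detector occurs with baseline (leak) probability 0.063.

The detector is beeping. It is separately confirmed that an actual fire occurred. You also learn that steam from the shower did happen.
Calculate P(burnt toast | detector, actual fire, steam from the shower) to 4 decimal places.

Under noisy-OR, P(detector | causes) = 1 − (1−0.063)·∏(1−qᵢ) over the active causes.
P(detector | actual fire, steam from the shower) = 0.742325·0.89 + 0.945888·0.11 = 0.660669 + 0.104048 = 0.764717
The burnt toast-present share is 0.945888·0.11 = 0.104048.
P(burnt toast | detector, actual fire, steam from the shower) = 0.104048 / 0.764717 ≈ 0.1361

P(burnt toast | detector, actual fire, steam from the shower) ≈ 0.1361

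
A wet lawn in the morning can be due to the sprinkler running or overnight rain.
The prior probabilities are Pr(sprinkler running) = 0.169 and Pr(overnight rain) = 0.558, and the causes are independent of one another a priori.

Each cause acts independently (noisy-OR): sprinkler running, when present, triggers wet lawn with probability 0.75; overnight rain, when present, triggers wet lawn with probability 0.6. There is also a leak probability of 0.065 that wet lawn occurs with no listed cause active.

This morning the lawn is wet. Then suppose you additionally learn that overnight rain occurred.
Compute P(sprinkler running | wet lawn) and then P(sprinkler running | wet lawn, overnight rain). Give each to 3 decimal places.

Under noisy-OR, P(wet lawn | causes) = 1 − (1−0.065)·∏(1−qᵢ) over the active causes.
Enumerate the 4 (sprinkler running, overnight rain) configurations and weight by the priors:
  P(wet lawn) = 0.065*0.831*0.442 + 0.626*0.831*0.558 + 0.76625*0.169*0.442 + 0.9065*0.169*0.558
        = 0.023875 + 0.290275 + 0.057237 + 0.085485 = 0.456872
The terms with sprinkler running present sum to 0.142722, so
  P(sprinkler running | wet lawn) = 0.142722 / 0.456872 ≈ 0.312

With the extra evidence:
Numerator (weight on configurations with sprinkler running): 0.9065×0.169 = 0.153199
Denominator P(wet lawn | overnight rain): 0.626×0.831 + 0.9065×0.169 = 0.673405
P(sprinkler running | wet lawn, overnight rain) = 0.153199/0.673405 ≈ 0.227
This is intercausal reasoning (explaining away): once overnight rain accounts for the wet lawn, sprinkler running becomes less likely.

P(sprinkler running | wet lawn) ≈ 0.312; P(sprinkler running | wet lawn, overnight rain) ≈ 0.227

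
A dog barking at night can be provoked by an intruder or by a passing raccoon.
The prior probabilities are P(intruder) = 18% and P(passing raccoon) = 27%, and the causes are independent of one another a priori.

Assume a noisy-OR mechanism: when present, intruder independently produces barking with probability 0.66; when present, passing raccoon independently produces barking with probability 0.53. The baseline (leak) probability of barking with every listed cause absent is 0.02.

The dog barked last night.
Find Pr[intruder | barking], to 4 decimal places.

Under noisy-OR, P(barking | causes) = 1 − (1−0.02)·∏(1−qᵢ) over the active causes.
P(barking) = 0.02×0.82×0.73 + 0.5394×0.82×0.27 + 0.6668×0.18×0.73 + 0.843396×0.18×0.27 = 0.011972 + 0.119423 + 0.087618 + 0.040989 = 0.260002
Restricting to configurations with intruder present: 0.087618 + 0.040989 = 0.128607.
Hence the posterior is 0.128607/0.260002 ≈ 0.4946.

Pr[intruder | barking] ≈ 0.4946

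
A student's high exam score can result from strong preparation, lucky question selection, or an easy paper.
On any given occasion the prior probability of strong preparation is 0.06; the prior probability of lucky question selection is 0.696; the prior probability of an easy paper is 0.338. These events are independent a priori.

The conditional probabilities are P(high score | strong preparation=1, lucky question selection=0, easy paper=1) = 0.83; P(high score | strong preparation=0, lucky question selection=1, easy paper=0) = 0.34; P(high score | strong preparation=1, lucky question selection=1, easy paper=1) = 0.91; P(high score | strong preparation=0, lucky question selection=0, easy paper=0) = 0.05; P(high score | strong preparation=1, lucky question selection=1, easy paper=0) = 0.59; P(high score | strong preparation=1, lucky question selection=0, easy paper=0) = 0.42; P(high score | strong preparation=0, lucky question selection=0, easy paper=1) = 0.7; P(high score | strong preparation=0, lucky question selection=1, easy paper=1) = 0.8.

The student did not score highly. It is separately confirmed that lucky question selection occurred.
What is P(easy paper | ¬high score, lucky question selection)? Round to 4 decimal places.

P(easy paper | ¬high score, lucky question selection) ≈ 0.1328

Sum P(¬high score|·) weighted by the priors over the 4 (strong preparation, easy paper) configurations:
  P(¬high score | lucky question selection) = 0.66×0.94×0.662 + 0.2×0.94×0.338 + 0.41×0.06×0.662 + 0.09×0.06×0.338
        = 0.410705 + 0.063544 + 0.016285 + 0.001825 = 0.492359
Keeping only the easy paper-present terms gives 0.065369, so
  P(easy paper | ¬high score, lucky question selection) = 0.065369 / 0.492359 ≈ 0.1328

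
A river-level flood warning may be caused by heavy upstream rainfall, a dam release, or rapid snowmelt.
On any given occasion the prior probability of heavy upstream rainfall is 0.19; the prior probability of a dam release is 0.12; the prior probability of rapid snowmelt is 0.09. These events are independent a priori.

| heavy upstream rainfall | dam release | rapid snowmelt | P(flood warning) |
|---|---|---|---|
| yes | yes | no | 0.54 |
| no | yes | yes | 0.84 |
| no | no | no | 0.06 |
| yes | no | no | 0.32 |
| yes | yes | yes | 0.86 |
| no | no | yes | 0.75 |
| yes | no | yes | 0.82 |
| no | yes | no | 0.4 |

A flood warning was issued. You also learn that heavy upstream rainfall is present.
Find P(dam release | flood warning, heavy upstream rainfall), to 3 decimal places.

P(dam release | flood warning, heavy upstream rainfall) ≈ 0.175

Sum P(flood warning|·) weighted by the priors over the 4 (dam release, rapid snowmelt) configurations:
  P(flood warning | heavy upstream rainfall) = 0.32·0.88·0.91 + 0.82·0.88·0.09 + 0.54·0.12·0.91 + 0.86·0.12·0.09
        = 0.256256 + 0.064944 + 0.058968 + 0.009288 = 0.389456
Configurations with dam release contribute 0.068256, so
  P(dam release | flood warning, heavy upstream rainfall) = 0.068256 / 0.389456 ≈ 0.175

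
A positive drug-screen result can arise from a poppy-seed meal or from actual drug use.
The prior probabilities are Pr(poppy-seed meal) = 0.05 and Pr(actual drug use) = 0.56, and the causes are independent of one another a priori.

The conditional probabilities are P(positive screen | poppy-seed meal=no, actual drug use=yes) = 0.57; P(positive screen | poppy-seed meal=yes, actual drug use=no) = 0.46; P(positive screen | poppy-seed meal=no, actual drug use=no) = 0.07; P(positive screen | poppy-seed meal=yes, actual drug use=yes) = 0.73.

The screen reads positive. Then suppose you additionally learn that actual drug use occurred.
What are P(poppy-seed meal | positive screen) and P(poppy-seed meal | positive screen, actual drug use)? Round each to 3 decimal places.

P(poppy-seed meal | positive screen) ≈ 0.084; P(poppy-seed meal | positive screen, actual drug use) ≈ 0.063

Sum P(positive screen|·) weighted by the priors over the 4 (poppy-seed meal, actual drug use) configurations:
  P(positive screen) = 0.07×0.95×0.44 + 0.57×0.95×0.56 + 0.46×0.05×0.44 + 0.73×0.05×0.56
        = 0.029260 + 0.303240 + 0.010120 + 0.020440 = 0.363060
Keeping only the poppy-seed meal-present terms gives 0.030560, so
  P(poppy-seed meal | positive screen) = 0.030560 / 0.363060 ≈ 0.084

Now also conditioning on actual drug use=true:
P(positive screen | actual drug use) = 0.57·0.95 + 0.73·0.05 = 0.541500 + 0.036500 = 0.578000
Of this, 0.036500 comes from 0.73·0.05 (the poppy-seed meal=true cases).
So P(poppy-seed meal | positive screen, actual drug use) = 0.036500/0.578000 ≈ 0.063.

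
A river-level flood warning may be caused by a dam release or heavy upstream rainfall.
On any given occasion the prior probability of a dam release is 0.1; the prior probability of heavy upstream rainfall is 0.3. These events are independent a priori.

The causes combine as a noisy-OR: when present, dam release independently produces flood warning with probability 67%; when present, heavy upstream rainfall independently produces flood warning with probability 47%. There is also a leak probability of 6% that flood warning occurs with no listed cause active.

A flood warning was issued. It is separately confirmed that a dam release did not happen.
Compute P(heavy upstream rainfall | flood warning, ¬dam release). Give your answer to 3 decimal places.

P(heavy upstream rainfall | flood warning, ¬dam release) ≈ 0.782

Under noisy-OR, P(flood warning | causes) = 1 − (1−0.06)·∏(1−qᵢ) over the active causes.
P(flood warning | ¬dam release) = 0.06*0.7 + 0.5018*0.3 = 0.042000 + 0.150540 = 0.192540
Of this, 0.150540 comes from 0.5018*0.3 (the heavy upstream rainfall=true cases).
Hence the posterior is 0.150540/0.192540 ≈ 0.782.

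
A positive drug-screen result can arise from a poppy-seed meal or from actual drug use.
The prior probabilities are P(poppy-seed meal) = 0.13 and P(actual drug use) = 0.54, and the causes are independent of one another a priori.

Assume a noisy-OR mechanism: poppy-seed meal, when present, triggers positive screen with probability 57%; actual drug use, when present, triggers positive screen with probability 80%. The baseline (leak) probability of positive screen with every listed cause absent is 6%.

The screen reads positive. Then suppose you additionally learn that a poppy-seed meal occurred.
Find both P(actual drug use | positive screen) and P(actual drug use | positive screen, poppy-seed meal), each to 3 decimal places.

P(actual drug use | positive screen) ≈ 0.882; P(actual drug use | positive screen, poppy-seed meal) ≈ 0.644

Under noisy-OR, P(positive screen | causes) = 1 − (1−0.06)·∏(1−qᵢ) over the active causes.
Numerator (weight on configurations with actual drug use): 0.381478 + 0.064525 = 0.446003
Normalizer over all consistent configurations: 0.06·0.87·0.46 + 0.812·0.87·0.54 + 0.5958·0.13·0.46 + 0.91916·0.13·0.54 = 0.505644
P(actual drug use | positive screen) = 0.446003/0.505644 ≈ 0.882

Now condition on the additional information:
P(positive screen | poppy-seed meal) = 0.5958·0.46 + 0.91916·0.54 = 0.274068 + 0.496346 = 0.770414
Of this, 0.496346 comes from 0.91916·0.54 (the actual drug use=true cases).
Hence the posterior is 0.496346/0.770414 ≈ 0.644.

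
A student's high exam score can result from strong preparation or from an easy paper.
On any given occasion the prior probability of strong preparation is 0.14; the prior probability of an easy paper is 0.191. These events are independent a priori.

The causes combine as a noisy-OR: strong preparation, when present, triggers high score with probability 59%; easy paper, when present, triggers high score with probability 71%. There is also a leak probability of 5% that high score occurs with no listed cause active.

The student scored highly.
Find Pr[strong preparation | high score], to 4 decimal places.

Under noisy-OR, P(high score | causes) = 1 − (1−0.05)·∏(1−qᵢ) over the active causes.
P(high score) = 0.05×0.86×0.809 + 0.7245×0.86×0.191 + 0.6105×0.14×0.809 + 0.887045×0.14×0.191 = 0.034787 + 0.119006 + 0.069145 + 0.023720 = 0.246658
Of this, 0.092865 comes from 0.069145 + 0.023720 (the strong preparation=true cases).
P(strong preparation | high score) = 0.092865 / 0.246658 ≈ 0.3765

Pr[strong preparation | high score] ≈ 0.3765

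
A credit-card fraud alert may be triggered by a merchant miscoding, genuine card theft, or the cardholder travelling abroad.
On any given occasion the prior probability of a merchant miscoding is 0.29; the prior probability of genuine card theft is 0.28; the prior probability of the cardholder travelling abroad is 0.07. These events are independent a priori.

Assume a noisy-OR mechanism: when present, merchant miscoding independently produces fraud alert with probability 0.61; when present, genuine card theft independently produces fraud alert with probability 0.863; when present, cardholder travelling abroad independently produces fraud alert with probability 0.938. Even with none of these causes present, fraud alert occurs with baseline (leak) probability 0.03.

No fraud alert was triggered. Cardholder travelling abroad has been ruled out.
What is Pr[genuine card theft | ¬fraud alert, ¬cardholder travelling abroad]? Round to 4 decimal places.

Pr[genuine card theft | ¬fraud alert, ¬cardholder travelling abroad] ≈ 0.0506

Under noisy-OR, P(fraud alert | causes) = 1 − (1−0.03)·∏(1−qᵢ) over the active causes.
Enumerate the 4 (merchant miscoding, genuine card theft) configurations and weight by the priors:
  P(¬fraud alert | ¬cardholder travelling abroad) = 0.97×0.71×0.72 + 0.13289×0.71×0.28 + 0.3783×0.29×0.72 + 0.051827×0.29×0.28
        = 0.495864 + 0.026419 + 0.078989 + 0.004208 = 0.605480
Keeping only the genuine card theft-present terms gives 0.030627, so
  P(genuine card theft | ¬fraud alert, ¬cardholder travelling abroad) = 0.030627 / 0.605480 ≈ 0.0506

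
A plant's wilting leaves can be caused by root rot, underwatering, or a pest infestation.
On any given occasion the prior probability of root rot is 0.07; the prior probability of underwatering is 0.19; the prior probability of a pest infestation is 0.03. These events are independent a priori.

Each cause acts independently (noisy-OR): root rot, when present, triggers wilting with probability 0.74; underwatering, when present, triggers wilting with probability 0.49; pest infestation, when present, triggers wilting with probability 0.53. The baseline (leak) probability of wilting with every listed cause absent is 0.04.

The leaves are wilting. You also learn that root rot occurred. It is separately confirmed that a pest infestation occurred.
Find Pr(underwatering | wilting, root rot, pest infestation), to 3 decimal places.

Under noisy-OR, P(wilting | causes) = 1 − (1−0.04)·∏(1−qᵢ) over the active causes.
Enumerate both values of underwatering and weight by the priors:
  P(wilting | root rot, pest infestation) = 0.882688*0.81 + 0.940171*0.19
        = 0.714977 + 0.178632 = 0.893609
Configurations with underwatering contribute 0.178632, so
  P(underwatering | wilting, root rot, pest infestation) = 0.178632 / 0.893609 ≈ 0.200

Pr(underwatering | wilting, root rot, pest infestation) ≈ 0.200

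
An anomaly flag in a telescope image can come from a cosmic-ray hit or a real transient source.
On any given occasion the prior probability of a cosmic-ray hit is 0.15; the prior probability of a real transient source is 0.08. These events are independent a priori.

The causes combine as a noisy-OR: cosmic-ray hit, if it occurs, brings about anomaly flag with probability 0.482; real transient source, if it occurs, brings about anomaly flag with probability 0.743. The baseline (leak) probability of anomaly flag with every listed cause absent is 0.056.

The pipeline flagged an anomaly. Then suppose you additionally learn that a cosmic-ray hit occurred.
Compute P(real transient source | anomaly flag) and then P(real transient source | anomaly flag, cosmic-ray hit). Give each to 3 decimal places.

Under noisy-OR, P(anomaly flag | causes) = 1 − (1−0.056)·∏(1−qᵢ) over the active causes.
Numerator (weight on configurations with real transient source): 0.051503 + 0.010492 = 0.061995
Denominator P(anomaly flag): 0.056*0.85*0.92 + 0.757392*0.85*0.08 + 0.511008*0.15*0.92 + 0.874329*0.15*0.08 = 0.176306
Posterior = 0.061995 / 0.176306 ≈ 0.352

With the extra evidence:
Sum P(anomaly flag|·) weighted by the priors over both values of real transient source:
  P(anomaly flag | cosmic-ray hit) = 0.511008·0.92 + 0.874329·0.08
        = 0.470127 + 0.069946 = 0.540073
Keeping only the real transient source-present terms gives 0.069946, so
  P(real transient source | anomaly flag, cosmic-ray hit) = 0.069946 / 0.540073 ≈ 0.130
This is intercausal reasoning (explaining away): once cosmic-ray hit accounts for the anomaly flag, real transient source becomes less likely.

P(real transient source | anomaly flag) ≈ 0.352; P(real transient source | anomaly flag, cosmic-ray hit) ≈ 0.130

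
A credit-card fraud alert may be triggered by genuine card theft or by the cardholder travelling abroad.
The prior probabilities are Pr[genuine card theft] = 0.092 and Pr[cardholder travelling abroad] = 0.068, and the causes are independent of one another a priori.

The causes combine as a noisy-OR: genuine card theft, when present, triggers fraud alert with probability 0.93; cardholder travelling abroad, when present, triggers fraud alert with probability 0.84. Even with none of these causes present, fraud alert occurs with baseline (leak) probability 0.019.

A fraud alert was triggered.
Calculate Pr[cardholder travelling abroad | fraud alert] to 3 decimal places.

Pr[cardholder travelling abroad | fraud alert] ≈ 0.378

Under noisy-OR, P(fraud alert | causes) = 1 − (1−0.019)·∏(1−qᵢ) over the active causes.
Numerator (weight on configurations with cardholder travelling abroad): 0.052053 + 0.006187 = 0.058240
The normalizing constant is 0.019×0.908×0.932 + 0.84304×0.908×0.068 + 0.93133×0.092×0.932 + 0.989013×0.092×0.068 = 0.154175
P(cardholder travelling abroad | fraud alert) = 0.058240/0.154175 ≈ 0.378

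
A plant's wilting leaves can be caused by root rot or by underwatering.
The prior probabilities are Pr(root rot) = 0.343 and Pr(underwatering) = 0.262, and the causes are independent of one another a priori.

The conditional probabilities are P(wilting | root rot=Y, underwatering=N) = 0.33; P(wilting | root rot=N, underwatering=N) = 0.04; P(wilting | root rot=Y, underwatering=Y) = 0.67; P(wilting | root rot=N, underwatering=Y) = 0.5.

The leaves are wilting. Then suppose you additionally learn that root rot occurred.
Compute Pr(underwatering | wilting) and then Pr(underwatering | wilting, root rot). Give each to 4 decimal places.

Enumerate the 4 (root rot, underwatering) configurations and weight by the priors:
  P(wilting) = 0.04×0.657×0.738 + 0.5×0.657×0.262 + 0.33×0.343×0.738 + 0.67×0.343×0.262
        = 0.019395 + 0.086067 + 0.083534 + 0.060210 = 0.249206
Keeping only the underwatering-present terms gives 0.146277, so
  P(underwatering | wilting) = 0.146277 / 0.249206 ≈ 0.5870

With the extra evidence:
For the numerator, keep only underwatering=true terms: 0.67×0.262 = 0.175540
Normalizer over all consistent configurations: 0.33×0.738 + 0.67×0.262 = 0.419080
Posterior = 0.175540 / 0.419080 ≈ 0.4189

Pr(underwatering | wilting) ≈ 0.5870; Pr(underwatering | wilting, root rot) ≈ 0.4189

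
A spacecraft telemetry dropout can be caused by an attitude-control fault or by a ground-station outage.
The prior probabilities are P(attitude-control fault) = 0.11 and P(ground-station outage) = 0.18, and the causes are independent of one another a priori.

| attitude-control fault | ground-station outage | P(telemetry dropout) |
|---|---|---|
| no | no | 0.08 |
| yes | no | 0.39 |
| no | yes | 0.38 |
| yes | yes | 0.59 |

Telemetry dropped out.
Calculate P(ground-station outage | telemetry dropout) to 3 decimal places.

Sum P(telemetry dropout|·) weighted by the priors over the 4 (attitude-control fault, ground-station outage) configurations:
  P(telemetry dropout) = 0.08·0.89·0.82 + 0.38·0.89·0.18 + 0.39·0.11·0.82 + 0.59·0.11·0.18
        = 0.058384 + 0.060876 + 0.035178 + 0.011682 = 0.166120
The terms with ground-station outage present sum to 0.072558, so
  P(ground-station outage | telemetry dropout) = 0.072558 / 0.166120 ≈ 0.437

P(ground-station outage | telemetry dropout) ≈ 0.437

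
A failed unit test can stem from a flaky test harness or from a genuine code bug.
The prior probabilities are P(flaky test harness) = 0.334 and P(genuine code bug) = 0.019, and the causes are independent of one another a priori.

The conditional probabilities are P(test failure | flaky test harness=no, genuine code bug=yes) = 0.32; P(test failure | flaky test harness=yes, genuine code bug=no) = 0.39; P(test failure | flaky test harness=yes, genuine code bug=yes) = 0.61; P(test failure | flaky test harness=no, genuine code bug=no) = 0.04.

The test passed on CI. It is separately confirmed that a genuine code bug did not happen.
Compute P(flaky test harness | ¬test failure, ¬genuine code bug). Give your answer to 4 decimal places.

P(flaky test harness | ¬test failure, ¬genuine code bug) ≈ 0.2417

Numerator (weight on configurations with flaky test harness): 0.61×0.334 = 0.203740
Normalizer over all consistent configurations: 0.96×0.666 + 0.61×0.334 = 0.843100
Posterior = 0.203740 / 0.843100 ≈ 0.2417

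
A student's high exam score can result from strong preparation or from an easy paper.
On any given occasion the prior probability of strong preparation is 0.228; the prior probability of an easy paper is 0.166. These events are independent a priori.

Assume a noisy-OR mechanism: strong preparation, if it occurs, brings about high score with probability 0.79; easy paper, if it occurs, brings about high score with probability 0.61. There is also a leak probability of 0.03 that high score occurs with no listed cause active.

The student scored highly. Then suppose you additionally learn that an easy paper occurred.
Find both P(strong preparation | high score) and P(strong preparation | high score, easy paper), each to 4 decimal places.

P(strong preparation | high score) ≈ 0.6530; P(strong preparation | high score, easy paper) ≈ 0.3043

Under noisy-OR, P(high score | causes) = 1 − (1−0.03)·∏(1−qᵢ) over the active causes.
P(high score) = 0.03*0.772*0.834 + 0.6217*0.772*0.166 + 0.7963*0.228*0.834 + 0.920557*0.228*0.166 = 0.019315 + 0.079672 + 0.151418 + 0.034841 = 0.285246
Restricting to configurations with strong preparation present: 0.151418 + 0.034841 = 0.186259.
Hence the posterior is 0.186259/0.285246 ≈ 0.6530.

With the extra evidence:
P(high score | easy paper) = 0.6217*0.772 + 0.920557*0.228 = 0.479952 + 0.209887 = 0.689839
Restricting to configurations with strong preparation present: 0.920557*0.228 = 0.209887.
Hence the posterior is 0.209887/0.689839 ≈ 0.3043.
The drop from 0.6530 to 0.3043 is the explaining-away (discounting) effect.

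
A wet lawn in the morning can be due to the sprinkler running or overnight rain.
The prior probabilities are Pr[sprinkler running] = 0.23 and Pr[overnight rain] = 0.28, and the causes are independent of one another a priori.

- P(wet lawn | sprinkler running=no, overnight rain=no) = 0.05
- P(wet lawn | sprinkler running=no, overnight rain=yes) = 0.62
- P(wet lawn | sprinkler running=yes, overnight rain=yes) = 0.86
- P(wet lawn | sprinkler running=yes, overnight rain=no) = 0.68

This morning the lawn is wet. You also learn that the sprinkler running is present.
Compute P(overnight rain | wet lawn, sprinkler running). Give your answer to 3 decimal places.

P(overnight rain | wet lawn, sprinkler running) ≈ 0.330

P(wet lawn | sprinkler running) = 0.68·0.72 + 0.86·0.28 = 0.489600 + 0.240800 = 0.730400
Restricting to configurations with overnight rain present: 0.86·0.28 = 0.240800.
So P(overnight rain | wet lawn, sprinkler running) = 0.240800/0.730400 ≈ 0.330.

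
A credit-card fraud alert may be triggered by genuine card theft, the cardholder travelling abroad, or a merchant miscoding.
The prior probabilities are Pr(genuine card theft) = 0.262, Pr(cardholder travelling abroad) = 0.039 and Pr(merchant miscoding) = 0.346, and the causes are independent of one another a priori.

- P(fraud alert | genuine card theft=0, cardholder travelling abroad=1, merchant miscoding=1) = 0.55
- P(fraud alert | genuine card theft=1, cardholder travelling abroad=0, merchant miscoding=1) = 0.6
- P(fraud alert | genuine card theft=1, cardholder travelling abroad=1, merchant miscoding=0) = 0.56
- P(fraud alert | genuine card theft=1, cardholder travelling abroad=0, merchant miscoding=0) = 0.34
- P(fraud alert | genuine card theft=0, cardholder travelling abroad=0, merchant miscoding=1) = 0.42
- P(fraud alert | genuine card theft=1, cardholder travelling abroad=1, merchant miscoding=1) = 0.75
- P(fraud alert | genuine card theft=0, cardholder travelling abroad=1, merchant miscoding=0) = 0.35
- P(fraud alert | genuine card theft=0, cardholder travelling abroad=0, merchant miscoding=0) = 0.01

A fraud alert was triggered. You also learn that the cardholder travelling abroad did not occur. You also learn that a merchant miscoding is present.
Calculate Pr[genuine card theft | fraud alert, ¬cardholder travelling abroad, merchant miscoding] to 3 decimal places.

Weight on genuine card theft=true, given the evidence: 0.6×0.262 = 0.157200
Normalizer over all consistent configurations: 0.42×0.738 + 0.6×0.262 = 0.467160
P(genuine card theft | fraud alert, ¬cardholder travelling abroad, merchant miscoding) = 0.157200/0.467160 ≈ 0.337

Pr[genuine card theft | fraud alert, ¬cardholder travelling abroad, merchant miscoding] ≈ 0.337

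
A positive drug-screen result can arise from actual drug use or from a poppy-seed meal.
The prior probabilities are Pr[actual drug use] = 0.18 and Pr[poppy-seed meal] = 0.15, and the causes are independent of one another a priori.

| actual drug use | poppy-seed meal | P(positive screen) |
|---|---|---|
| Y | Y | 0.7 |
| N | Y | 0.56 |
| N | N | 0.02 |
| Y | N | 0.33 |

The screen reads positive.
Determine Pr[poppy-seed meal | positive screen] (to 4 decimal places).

P(positive screen) = 0.02*0.82*0.85 + 0.56*0.82*0.15 + 0.33*0.18*0.85 + 0.7*0.18*0.15 = 0.013940 + 0.068880 + 0.050490 + 0.018900 = 0.152210
Restricting to configurations with poppy-seed meal present: 0.068880 + 0.018900 = 0.087780.
Hence the posterior is 0.087780/0.152210 ≈ 0.5767.

Pr[poppy-seed meal | positive screen] ≈ 0.5767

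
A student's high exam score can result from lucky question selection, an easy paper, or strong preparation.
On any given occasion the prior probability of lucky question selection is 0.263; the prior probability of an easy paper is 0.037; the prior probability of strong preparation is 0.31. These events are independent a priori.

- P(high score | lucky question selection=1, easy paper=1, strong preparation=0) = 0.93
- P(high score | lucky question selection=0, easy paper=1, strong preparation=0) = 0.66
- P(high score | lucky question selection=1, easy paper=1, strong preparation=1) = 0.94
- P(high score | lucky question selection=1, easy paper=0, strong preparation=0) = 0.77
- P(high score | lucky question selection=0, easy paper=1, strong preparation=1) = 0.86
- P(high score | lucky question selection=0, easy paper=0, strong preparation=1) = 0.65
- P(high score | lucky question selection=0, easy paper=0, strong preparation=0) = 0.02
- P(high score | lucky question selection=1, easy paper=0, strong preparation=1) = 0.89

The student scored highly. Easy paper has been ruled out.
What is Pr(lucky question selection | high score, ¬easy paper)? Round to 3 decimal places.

For the numerator, keep only lucky question selection=true terms: 0.139732 + 0.072562 = 0.212294
Normalizer over all consistent configurations: 0.02*0.737*0.69 + 0.65*0.737*0.31 + 0.77*0.263*0.69 + 0.89*0.263*0.31 = 0.370971
Posterior = 0.212294 / 0.370971 ≈ 0.572

Pr(lucky question selection | high score, ¬easy paper) ≈ 0.572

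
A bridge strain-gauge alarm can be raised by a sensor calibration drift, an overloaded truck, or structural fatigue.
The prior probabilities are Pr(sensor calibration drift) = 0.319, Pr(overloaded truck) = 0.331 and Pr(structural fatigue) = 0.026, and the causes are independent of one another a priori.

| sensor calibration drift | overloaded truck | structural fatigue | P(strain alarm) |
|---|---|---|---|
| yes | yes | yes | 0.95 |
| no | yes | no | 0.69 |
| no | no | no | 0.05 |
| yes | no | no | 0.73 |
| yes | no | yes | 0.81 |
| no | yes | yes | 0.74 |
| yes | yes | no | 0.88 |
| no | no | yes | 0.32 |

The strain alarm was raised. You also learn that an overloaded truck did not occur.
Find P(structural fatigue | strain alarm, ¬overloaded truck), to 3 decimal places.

P(structural fatigue | strain alarm, ¬overloaded truck) ≈ 0.045

P(strain alarm | ¬overloaded truck) = 0.05*0.681*0.974 + 0.32*0.681*0.026 + 0.73*0.319*0.974 + 0.81*0.319*0.026 = 0.033165 + 0.005666 + 0.226815 + 0.006718 = 0.272364
Of this, 0.012384 comes from 0.005666 + 0.006718 (the structural fatigue=true cases).
So P(structural fatigue | strain alarm, ¬overloaded truck) = 0.012384/0.272364 ≈ 0.045.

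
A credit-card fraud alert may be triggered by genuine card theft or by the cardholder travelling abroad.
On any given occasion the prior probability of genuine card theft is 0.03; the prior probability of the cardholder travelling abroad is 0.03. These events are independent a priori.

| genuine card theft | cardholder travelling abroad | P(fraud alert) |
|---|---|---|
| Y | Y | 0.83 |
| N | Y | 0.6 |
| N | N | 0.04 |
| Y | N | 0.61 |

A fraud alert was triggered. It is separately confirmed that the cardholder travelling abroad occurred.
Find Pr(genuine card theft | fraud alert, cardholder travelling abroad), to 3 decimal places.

Numerator (weight on configurations with genuine card theft): 0.83*0.03 = 0.024900
Denominator P(fraud alert | cardholder travelling abroad): 0.6*0.97 + 0.83*0.03 = 0.606900
P(genuine card theft | fraud alert, cardholder travelling abroad) = 0.024900/0.606900 ≈ 0.041

Pr(genuine card theft | fraud alert, cardholder travelling abroad) ≈ 0.041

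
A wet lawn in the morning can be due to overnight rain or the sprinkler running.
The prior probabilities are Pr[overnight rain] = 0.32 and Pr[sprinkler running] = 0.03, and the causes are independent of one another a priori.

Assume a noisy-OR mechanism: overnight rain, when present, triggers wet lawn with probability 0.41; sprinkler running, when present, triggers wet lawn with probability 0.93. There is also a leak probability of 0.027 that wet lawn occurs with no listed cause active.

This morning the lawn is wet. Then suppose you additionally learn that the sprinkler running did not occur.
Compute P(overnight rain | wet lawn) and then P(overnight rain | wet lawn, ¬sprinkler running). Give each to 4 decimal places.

Under noisy-OR, P(wet lawn | causes) = 1 − (1−0.027)·∏(1−qᵢ) over the active causes.
P(wet lawn) = 0.027*0.68*0.97 + 0.93189*0.68*0.03 + 0.42593*0.32*0.97 + 0.959815*0.32*0.03 = 0.017809 + 0.019011 + 0.132209 + 0.009214 = 0.178243
Restricting to configurations with overnight rain present: 0.132209 + 0.009214 = 0.141423.
So P(overnight rain | wet lawn) = 0.141423/0.178243 ≈ 0.7934.

Now also conditioning on sprinkler running≠true:
Enumerate both values of overnight rain and weight by the priors:
  P(wet lawn | ¬sprinkler running) = 0.027*0.68 + 0.42593*0.32
        = 0.018360 + 0.136298 = 0.154658
The terms with overnight rain present sum to 0.136298, so
  P(overnight rain | wet lawn, ¬sprinkler running) = 0.136298 / 0.154658 ≈ 0.8813
Ruling out sprinkler running raises the posterior on overnight rain — the flip side of explaining away.

P(overnight rain | wet lawn) ≈ 0.7934; P(overnight rain | wet lawn, ¬sprinkler running) ≈ 0.8813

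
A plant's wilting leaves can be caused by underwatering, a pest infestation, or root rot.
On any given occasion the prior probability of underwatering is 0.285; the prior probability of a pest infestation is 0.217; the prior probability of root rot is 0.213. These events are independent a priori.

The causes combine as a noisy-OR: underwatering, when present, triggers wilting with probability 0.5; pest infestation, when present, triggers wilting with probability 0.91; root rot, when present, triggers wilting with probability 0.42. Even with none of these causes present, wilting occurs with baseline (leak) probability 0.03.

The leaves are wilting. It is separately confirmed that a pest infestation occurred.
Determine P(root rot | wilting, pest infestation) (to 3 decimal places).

Under noisy-OR, P(wilting | causes) = 1 − (1−0.03)·∏(1−qᵢ) over the active causes.
Numerator (weight on configurations with root rot): 0.144584 + 0.059168 = 0.203752
Denominator P(wilting | pest infestation): 0.9127*0.715*0.787 + 0.949366*0.715*0.213 + 0.95635*0.285*0.787 + 0.974683*0.285*0.213 = 0.931838
P(root rot | wilting, pest infestation) = 0.203752/0.931838 ≈ 0.219

P(root rot | wilting, pest infestation) ≈ 0.219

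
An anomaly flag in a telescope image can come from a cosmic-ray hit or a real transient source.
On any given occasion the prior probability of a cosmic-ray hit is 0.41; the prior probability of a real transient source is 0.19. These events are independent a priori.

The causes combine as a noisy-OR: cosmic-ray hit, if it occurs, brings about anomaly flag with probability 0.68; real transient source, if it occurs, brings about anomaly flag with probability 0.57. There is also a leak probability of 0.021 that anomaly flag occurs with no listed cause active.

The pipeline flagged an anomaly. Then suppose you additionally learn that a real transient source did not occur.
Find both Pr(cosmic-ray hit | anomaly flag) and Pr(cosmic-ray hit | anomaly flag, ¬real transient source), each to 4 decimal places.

Under noisy-OR, P(anomaly flag | causes) = 1 − (1−0.021)·∏(1−qᵢ) over the active causes.
Numerator (weight on configurations with cosmic-ray hit): 0.228060 + 0.067406 = 0.295466
The normalizing constant is 0.021*0.59*0.81 + 0.57903*0.59*0.19 + 0.68672*0.41*0.81 + 0.86529*0.41*0.19 = 0.370411
P(cosmic-ray hit | anomaly flag) = 0.295466/0.370411 ≈ 0.7977

With the extra evidence:
P(anomaly flag | ¬real transient source) = 0.021·0.59 + 0.68672·0.41 = 0.012390 + 0.281555 = 0.293945
Of this, 0.281555 comes from 0.68672·0.41 (the cosmic-ray hit=true cases).
Hence the posterior is 0.281555/0.293945 ≈ 0.9578.
Ruling out real transient source raises the posterior on cosmic-ray hit — the flip side of explaining away.

Pr(cosmic-ray hit | anomaly flag) ≈ 0.7977; Pr(cosmic-ray hit | anomaly flag, ¬real transient source) ≈ 0.9578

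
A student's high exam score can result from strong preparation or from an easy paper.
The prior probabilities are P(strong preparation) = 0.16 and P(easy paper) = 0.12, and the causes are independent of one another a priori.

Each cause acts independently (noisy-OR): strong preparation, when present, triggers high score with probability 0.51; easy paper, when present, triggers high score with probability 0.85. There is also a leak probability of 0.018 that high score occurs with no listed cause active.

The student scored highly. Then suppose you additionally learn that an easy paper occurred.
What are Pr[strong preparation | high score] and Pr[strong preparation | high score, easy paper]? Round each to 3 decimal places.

Under noisy-OR, P(high score | causes) = 1 − (1−0.018)·∏(1−qᵢ) over the active causes.
P(high score) = 0.018*0.84*0.88 + 0.8527*0.84*0.12 + 0.51882*0.16*0.88 + 0.927823*0.16*0.12 = 0.013306 + 0.085952 + 0.073050 + 0.017814 = 0.190122
Of this, 0.090864 comes from 0.073050 + 0.017814 (the strong preparation=true cases).
Hence the posterior is 0.090864/0.190122 ≈ 0.478.

With the extra evidence:
For the numerator, keep only strong preparation=true terms: 0.927823×0.16 = 0.148452
Normalizer over all consistent configurations: 0.8527×0.84 + 0.927823×0.16 = 0.864720
P(strong preparation | high score, easy paper) = 0.148452/0.864720 ≈ 0.172

Pr[strong preparation | high score] ≈ 0.478; Pr[strong preparation | high score, easy paper] ≈ 0.172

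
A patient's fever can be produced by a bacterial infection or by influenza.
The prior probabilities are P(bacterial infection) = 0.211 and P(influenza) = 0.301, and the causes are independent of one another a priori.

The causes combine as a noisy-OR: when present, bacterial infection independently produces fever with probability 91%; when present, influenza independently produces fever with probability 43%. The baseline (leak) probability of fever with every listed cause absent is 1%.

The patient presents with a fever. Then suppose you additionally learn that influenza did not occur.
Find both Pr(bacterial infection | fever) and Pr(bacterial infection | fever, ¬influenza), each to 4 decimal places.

Pr(bacterial infection | fever) ≈ 0.6410; Pr(bacterial infection | fever, ¬influenza) ≈ 0.9606

Under noisy-OR, P(fever | causes) = 1 − (1−0.01)·∏(1−qᵢ) over the active causes.
P(fever) = 0.01×0.789×0.699 + 0.4357×0.789×0.301 + 0.9109×0.211×0.699 + 0.949213×0.211×0.301 = 0.005515 + 0.103474 + 0.134348 + 0.060285 = 0.303622
Of this, 0.194633 comes from 0.134348 + 0.060285 (the bacterial infection=true cases).
P(bacterial infection | fever) = 0.194633 / 0.303622 ≈ 0.6410

With the extra evidence:
P(fever | ¬influenza) = 0.01·0.789 + 0.9109·0.211 = 0.007890 + 0.192200 = 0.200090
Restricting to configurations with bacterial infection present: 0.9109·0.211 = 0.192200.
So P(bacterial infection | fever, ¬influenza) = 0.192200/0.200090 ≈ 0.9606.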